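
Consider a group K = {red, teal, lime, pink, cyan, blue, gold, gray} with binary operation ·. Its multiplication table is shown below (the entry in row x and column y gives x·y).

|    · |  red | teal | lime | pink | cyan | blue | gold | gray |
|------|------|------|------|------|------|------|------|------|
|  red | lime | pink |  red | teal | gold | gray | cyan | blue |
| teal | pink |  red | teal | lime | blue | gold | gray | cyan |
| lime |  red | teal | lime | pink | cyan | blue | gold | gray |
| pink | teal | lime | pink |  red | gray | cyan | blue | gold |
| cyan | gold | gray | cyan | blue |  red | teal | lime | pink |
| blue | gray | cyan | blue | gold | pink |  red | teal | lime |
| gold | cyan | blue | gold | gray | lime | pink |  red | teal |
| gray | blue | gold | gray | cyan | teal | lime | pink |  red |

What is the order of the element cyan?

4

The identity element is lime (its row matches the header).
cyan^1 = cyan
cyan^2 = cyan·cyan = red
cyan^3 = red·cyan = gold
cyan^4 = gold·cyan = lime
The first power of cyan equal to the identity is cyan^4, so ord(cyan) = 4.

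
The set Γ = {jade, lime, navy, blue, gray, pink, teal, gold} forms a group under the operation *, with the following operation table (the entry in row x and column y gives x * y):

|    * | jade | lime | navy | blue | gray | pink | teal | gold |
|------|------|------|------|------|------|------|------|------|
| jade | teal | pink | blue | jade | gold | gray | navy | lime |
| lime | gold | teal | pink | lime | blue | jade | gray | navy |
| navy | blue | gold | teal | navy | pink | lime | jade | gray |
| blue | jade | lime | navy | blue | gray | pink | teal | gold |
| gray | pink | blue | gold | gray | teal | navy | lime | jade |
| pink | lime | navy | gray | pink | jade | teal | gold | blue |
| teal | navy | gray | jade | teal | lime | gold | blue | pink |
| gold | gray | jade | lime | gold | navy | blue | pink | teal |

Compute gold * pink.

blue

Read row gold, column pink: gold * pink = blue.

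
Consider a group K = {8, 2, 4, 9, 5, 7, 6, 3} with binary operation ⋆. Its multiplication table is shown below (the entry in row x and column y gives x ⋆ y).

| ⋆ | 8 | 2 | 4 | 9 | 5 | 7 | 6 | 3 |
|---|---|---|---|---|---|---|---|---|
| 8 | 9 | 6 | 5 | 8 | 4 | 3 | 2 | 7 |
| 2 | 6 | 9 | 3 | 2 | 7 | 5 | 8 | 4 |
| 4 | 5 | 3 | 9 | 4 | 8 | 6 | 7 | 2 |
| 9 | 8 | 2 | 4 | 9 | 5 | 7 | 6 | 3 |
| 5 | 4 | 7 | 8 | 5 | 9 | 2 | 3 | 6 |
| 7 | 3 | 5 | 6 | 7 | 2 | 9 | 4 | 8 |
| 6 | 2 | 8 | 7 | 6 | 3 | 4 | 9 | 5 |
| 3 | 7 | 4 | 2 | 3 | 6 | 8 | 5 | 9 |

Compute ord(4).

The identity element is 9 (its row matches the header).
4^1 = 4
4^2 = 4 ⋆ 4 = 9
The first power of 4 equal to the identity is 4^2, so ord(4) = 2.

2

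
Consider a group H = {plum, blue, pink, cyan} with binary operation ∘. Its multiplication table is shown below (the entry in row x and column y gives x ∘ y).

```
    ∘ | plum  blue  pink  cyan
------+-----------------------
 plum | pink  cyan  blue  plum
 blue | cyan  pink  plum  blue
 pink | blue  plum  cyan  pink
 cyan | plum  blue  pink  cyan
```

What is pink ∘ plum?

blue

Read row pink, column plum: pink ∘ plum = blue.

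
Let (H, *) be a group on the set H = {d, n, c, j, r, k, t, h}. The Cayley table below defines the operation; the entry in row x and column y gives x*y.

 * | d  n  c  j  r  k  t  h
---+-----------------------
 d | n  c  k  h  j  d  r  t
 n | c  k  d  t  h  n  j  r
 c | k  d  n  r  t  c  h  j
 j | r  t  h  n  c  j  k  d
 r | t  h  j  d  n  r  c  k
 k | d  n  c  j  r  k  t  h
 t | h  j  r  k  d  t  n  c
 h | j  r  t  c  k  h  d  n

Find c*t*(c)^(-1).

j

The identity is k. In row c, the entry k sits in column d, so c^(-1) = d.
c*t = h
h*d = j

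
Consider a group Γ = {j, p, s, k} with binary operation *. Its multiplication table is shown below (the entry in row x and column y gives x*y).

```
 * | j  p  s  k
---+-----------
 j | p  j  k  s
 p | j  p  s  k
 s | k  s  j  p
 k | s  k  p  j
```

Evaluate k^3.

k^1 = k
k^2 = k*k = j
k^3 = j*k = s
(Structurally, Γ here is isomorphic to the cyclic group Z_4.)

s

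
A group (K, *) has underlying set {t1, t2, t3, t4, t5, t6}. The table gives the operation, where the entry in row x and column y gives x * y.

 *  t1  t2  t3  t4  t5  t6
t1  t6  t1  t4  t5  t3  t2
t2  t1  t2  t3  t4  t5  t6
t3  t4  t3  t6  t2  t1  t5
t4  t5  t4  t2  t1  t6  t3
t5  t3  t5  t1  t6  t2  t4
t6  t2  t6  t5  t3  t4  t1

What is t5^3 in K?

t5^1 = t5
t5^2 = t5 * t5 = t2
t5^3 = t2 * t5 = t5

t5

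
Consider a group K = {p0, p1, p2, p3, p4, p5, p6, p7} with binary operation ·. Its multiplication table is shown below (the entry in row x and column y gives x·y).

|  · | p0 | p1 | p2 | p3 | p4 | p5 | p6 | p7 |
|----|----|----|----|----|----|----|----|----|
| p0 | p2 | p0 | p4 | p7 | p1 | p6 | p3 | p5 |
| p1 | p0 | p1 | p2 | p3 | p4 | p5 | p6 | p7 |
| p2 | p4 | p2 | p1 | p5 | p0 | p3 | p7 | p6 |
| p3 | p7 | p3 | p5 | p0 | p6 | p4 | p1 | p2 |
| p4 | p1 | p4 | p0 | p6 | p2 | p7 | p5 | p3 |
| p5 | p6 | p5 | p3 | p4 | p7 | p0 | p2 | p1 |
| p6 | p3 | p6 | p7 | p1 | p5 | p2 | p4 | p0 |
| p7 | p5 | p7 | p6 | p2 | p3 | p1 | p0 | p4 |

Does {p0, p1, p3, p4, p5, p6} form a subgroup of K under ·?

p5·p6 = p2, which is not in {p0, p1, p3, p4, p5, p6}.
The subset is not closed under ·, so it is not a subgroup.

No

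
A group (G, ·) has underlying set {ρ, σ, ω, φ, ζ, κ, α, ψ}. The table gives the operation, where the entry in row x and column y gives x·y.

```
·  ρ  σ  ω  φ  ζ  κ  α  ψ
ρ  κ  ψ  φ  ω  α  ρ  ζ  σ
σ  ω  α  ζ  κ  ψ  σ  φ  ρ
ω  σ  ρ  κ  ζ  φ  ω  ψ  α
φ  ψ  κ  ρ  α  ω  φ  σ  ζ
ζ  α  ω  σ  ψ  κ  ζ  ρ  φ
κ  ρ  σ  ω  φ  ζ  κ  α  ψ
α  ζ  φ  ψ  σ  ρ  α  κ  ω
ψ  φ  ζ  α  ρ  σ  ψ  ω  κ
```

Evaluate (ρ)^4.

ρ^1 = ρ
ρ^2 = ρ·ρ = κ
ρ^3 = κ·ρ = ρ
ρ^4 = ρ·ρ = κ

κ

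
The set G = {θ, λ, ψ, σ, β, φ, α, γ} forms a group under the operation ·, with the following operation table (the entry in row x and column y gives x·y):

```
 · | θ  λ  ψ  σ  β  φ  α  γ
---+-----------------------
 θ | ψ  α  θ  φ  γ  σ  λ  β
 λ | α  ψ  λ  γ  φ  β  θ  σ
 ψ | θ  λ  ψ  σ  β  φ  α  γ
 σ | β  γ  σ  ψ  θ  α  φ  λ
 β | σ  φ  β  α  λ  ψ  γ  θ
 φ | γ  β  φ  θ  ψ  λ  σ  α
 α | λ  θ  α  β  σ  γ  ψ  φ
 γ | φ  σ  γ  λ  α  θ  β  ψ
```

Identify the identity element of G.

ψ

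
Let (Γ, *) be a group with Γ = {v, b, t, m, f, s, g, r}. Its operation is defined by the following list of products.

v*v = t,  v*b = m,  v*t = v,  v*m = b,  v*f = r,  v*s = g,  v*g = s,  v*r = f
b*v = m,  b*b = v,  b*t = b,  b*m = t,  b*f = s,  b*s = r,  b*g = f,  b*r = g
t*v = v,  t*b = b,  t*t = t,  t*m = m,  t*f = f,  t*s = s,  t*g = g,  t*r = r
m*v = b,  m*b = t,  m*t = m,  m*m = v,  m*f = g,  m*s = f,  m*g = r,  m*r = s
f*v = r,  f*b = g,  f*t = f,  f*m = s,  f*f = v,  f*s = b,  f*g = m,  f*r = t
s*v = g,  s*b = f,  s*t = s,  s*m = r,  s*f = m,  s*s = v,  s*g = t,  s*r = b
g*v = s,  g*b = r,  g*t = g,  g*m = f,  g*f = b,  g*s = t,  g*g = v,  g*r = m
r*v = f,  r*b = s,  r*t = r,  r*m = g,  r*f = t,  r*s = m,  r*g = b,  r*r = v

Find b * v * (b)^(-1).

The identity is t. In row b, the entry t sits in column m, so b^(-1) = m.
b * v = m
m * m = v

v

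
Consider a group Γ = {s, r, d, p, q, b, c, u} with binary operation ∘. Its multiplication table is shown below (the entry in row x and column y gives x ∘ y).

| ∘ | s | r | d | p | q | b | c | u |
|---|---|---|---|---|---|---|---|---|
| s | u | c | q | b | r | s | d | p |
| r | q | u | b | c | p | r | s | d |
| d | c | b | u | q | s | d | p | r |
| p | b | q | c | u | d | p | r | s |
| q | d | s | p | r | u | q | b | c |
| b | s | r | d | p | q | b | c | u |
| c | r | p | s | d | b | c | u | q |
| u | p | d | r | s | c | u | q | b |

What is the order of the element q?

4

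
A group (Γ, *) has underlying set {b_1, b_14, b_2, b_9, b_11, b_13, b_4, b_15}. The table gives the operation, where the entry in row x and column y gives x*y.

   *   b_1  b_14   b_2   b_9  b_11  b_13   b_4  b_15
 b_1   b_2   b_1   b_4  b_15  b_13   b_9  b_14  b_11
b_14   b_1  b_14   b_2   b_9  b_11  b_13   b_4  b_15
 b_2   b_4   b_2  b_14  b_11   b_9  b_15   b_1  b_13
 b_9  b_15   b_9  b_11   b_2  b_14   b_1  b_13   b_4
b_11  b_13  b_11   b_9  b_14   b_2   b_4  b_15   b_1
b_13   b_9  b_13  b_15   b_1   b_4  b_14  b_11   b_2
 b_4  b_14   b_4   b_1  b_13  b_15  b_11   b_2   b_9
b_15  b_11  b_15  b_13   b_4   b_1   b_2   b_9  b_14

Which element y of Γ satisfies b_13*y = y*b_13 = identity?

First locate the identity: row b_14 matches the header, so b_14 is the identity.
Scan row b_13 for b_14: b_13*b_13 = b_14. Hence b_13^(-1) = b_13.

b_13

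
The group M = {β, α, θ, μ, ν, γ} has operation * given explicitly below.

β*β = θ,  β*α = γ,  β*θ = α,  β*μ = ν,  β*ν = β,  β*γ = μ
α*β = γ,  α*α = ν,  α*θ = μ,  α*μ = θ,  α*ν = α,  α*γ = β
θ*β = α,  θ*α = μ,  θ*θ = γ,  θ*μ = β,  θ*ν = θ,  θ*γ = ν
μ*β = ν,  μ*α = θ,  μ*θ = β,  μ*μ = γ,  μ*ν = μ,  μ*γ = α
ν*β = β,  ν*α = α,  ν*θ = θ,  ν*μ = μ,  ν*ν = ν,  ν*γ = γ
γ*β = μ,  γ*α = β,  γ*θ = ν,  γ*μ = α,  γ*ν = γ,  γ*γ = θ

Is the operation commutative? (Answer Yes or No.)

Yes

Check whether the table is symmetric across its main diagonal.
Every entry (row x, col y) equals the entry (row y, col x), so M is abelian.
(In fact M ≅ the cyclic group Z_6.)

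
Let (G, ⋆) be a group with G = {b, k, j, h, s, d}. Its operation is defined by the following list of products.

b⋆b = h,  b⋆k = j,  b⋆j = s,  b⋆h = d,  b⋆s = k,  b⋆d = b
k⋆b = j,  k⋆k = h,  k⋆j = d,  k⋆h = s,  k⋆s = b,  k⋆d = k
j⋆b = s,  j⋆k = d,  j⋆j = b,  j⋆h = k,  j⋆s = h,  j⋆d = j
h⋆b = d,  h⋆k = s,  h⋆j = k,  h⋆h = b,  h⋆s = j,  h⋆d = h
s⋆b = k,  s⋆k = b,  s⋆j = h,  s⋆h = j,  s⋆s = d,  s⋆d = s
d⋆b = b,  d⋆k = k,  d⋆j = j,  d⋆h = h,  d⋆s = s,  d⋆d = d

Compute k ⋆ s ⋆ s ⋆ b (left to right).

k ⋆ s = b
b ⋆ s = k
k ⋆ b = j

j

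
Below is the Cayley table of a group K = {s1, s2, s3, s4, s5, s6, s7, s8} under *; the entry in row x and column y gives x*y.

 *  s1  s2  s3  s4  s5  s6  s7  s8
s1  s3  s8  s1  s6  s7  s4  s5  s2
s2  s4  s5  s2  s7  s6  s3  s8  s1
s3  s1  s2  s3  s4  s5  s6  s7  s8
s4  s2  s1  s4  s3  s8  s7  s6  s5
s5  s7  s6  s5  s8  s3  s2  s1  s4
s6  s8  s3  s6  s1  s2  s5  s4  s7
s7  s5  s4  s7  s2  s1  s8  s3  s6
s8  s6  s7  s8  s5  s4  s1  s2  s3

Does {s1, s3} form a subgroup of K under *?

{s1, s3} contains the identity s3.
Checking products: every product of two elements of {s1, s3} (read from the table) lies in {s1, s3}, so the set is closed.
In a finite group, a nonempty closed subset is a subgroup. So {s1, s3} ≤ K.
(Structurally, K here is isomorphic to the dihedral group D_4.)

Yes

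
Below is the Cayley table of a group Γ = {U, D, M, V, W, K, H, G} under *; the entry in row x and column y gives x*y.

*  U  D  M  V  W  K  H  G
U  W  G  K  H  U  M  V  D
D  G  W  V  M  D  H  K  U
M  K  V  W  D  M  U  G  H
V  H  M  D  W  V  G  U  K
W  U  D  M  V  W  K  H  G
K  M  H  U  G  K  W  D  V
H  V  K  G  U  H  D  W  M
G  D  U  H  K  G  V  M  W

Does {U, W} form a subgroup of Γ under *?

Yes

{U, W} contains the identity W.
Checking products: every product of two elements of {U, W} (read from the table) lies in {U, W}, so the set is closed.
In a finite group, a nonempty closed subset is a subgroup. So {U, W} ≤ Γ.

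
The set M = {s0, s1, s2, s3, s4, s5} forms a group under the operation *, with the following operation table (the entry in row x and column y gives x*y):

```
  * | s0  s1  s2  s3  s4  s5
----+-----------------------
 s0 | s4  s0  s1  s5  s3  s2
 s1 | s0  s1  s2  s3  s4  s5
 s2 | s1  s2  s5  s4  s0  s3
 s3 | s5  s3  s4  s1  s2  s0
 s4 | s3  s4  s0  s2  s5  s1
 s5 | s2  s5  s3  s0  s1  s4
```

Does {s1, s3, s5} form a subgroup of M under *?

s5*s5 = s4, which is not in {s1, s3, s5}.
The subset is not closed under *, so it is not a subgroup.

No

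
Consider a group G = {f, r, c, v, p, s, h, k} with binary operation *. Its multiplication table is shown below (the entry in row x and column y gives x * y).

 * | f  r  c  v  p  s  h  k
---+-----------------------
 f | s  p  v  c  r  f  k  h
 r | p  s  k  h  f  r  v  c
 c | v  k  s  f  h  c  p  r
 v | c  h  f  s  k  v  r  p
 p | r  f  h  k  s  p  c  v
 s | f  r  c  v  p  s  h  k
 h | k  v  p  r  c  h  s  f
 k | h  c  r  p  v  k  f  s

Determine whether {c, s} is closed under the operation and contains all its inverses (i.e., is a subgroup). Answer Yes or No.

{c, s} contains the identity s.
Checking products: every product of two elements of {c, s} (read from the table) lies in {c, s}, so the set is closed.
In a finite group, a nonempty closed subset is a subgroup. So {c, s} ≤ G.

Yes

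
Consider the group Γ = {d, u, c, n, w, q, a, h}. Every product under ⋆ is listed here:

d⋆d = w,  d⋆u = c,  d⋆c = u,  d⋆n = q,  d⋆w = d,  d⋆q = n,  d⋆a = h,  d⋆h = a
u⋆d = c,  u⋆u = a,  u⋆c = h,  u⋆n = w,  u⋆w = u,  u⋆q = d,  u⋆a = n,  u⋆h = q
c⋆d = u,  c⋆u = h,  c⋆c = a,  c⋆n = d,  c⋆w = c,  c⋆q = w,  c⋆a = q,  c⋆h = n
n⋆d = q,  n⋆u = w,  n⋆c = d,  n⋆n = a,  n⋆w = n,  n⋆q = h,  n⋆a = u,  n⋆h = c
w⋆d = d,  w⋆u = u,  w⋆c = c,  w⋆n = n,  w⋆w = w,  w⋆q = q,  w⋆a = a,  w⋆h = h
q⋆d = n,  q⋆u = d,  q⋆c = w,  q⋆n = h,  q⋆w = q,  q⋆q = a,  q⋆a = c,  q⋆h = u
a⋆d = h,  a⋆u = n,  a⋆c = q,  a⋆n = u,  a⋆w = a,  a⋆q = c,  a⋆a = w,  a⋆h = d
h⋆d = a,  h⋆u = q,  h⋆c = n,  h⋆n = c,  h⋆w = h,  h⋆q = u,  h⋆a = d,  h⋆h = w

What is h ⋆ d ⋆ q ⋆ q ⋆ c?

h ⋆ d = a
a ⋆ q = c
c ⋆ q = w
w ⋆ c = c

c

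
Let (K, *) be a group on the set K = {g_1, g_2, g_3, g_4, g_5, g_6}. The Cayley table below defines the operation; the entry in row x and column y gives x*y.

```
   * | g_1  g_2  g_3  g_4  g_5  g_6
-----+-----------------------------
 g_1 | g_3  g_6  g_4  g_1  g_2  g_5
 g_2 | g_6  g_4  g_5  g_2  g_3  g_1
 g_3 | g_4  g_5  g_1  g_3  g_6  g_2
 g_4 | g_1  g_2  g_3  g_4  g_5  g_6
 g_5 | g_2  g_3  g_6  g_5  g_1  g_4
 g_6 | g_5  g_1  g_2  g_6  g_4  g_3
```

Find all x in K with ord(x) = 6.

Identity is g_4. Compute the order of each non-identity element by repeated multiplication:
  g_1: g_1 → g_3 → g_4  (order 3)
  g_2: g_2 → g_4  (order 2)
  g_3: g_3 → g_1 → g_4  (order 3)
  g_5: g_5 → g_1 → g_2 → g_3 → g_6 → g_4  (order 6)
  g_6: g_6 → g_3 → g_2 → g_1 → g_5 → g_4  (order 6)
Elements of order 6: {g_5, g_6}.

{g_5, g_6}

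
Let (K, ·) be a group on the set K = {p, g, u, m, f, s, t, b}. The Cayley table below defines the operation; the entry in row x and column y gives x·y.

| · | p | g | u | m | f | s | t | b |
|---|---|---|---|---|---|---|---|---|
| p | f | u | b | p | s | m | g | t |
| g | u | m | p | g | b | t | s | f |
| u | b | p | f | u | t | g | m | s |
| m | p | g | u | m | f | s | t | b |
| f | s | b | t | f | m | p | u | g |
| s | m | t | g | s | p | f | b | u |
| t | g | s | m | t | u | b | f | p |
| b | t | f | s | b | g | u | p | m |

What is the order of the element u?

4

The identity element is m (its row matches the header).
u^1 = u
u^2 = u·u = f
u^3 = f·u = t
u^4 = t·u = m
The first power of u equal to the identity is u^4, so ord(u) = 4.
(Structurally, K here is isomorphic to Z_2 x Z_4.)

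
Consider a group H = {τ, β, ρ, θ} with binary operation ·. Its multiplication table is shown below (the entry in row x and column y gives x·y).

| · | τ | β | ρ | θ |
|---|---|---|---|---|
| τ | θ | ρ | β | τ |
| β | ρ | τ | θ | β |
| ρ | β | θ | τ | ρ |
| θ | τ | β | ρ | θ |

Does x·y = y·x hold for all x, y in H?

Check whether the table is symmetric across its main diagonal.
Every entry (row x, col y) equals the entry (row y, col x), so H is abelian.

Yes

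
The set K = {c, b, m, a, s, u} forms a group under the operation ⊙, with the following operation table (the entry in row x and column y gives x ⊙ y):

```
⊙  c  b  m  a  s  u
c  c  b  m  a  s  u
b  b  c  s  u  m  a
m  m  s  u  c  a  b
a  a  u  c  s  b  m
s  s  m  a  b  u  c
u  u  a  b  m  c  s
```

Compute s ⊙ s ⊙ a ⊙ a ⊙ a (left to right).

s ⊙ s = u
u ⊙ a = m
m ⊙ a = c
c ⊙ a = a
(Structurally, K here is isomorphic to the cyclic group Z_6.)

a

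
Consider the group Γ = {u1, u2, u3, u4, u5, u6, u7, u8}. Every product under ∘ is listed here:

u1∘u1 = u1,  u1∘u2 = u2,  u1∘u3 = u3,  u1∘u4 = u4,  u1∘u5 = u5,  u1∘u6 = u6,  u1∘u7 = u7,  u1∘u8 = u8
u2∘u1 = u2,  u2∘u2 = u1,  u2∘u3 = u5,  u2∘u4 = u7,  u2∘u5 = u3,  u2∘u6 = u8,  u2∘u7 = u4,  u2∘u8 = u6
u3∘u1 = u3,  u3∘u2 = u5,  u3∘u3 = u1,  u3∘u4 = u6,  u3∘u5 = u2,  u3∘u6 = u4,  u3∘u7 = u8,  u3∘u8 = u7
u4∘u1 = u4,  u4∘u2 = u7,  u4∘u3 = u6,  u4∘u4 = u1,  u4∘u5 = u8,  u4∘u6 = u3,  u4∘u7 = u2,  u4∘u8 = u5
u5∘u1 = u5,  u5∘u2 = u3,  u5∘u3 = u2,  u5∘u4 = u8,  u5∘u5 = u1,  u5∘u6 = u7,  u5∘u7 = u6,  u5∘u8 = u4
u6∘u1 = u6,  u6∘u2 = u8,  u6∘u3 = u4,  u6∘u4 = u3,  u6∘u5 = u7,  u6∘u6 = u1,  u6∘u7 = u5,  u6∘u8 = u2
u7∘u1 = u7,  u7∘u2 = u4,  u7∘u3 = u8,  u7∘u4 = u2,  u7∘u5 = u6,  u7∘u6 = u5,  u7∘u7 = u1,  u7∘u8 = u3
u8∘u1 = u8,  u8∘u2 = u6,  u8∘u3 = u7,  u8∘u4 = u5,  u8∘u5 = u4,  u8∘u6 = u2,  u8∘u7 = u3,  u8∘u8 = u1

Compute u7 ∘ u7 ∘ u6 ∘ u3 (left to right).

u4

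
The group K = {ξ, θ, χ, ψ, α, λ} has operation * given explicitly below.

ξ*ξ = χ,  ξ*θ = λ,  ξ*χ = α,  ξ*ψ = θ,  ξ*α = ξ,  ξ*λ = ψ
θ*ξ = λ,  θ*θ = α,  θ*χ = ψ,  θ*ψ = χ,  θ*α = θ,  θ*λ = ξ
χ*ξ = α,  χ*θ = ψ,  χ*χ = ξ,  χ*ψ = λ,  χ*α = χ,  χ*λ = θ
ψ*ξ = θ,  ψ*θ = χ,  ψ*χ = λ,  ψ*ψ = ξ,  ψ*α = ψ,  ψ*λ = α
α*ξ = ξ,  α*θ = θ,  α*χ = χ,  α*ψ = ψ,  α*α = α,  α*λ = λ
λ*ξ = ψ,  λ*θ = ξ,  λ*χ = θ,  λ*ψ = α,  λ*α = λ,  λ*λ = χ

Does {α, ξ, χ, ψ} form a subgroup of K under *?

No

ψ*ξ = θ, which is not in {α, ξ, χ, ψ}.
The subset is not closed under *, so it is not a subgroup.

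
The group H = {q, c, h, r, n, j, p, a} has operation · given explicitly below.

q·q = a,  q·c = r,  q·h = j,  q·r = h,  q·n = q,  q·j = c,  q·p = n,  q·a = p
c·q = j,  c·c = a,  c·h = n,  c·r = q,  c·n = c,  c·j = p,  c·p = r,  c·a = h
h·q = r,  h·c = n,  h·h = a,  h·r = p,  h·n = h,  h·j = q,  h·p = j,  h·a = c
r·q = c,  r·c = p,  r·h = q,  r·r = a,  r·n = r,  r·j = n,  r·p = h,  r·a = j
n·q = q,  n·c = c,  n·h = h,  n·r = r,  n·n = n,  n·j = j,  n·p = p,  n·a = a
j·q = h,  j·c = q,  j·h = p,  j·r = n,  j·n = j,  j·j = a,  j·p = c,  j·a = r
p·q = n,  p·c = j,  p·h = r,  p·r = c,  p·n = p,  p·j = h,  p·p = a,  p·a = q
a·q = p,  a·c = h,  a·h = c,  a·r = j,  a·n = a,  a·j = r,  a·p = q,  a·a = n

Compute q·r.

Read row q, column r: q·r = h.

h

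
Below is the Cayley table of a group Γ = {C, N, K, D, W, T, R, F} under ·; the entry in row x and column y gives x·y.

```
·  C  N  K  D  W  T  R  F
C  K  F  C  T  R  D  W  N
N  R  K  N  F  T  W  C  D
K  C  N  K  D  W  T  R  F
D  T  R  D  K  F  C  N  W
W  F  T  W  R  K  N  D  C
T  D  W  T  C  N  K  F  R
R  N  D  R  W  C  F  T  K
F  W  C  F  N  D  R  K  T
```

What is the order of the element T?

The identity element is K (its row matches the header).
T^1 = T
T^2 = T·T = K
The first power of T equal to the identity is T^2, so ord(T) = 2.

2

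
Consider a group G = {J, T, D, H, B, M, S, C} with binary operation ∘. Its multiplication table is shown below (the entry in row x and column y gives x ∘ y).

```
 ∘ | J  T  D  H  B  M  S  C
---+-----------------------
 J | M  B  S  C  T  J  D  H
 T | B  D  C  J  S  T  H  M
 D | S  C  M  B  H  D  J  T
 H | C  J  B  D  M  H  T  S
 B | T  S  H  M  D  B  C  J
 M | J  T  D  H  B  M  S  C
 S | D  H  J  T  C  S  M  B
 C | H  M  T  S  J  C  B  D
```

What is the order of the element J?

2

The identity element is M (its row matches the header).
J^1 = J
J^2 = J ∘ J = M
The first power of J equal to the identity is J^2, so ord(J) = 2.
(Structurally, G here is isomorphic to Z_2 x Z_4.)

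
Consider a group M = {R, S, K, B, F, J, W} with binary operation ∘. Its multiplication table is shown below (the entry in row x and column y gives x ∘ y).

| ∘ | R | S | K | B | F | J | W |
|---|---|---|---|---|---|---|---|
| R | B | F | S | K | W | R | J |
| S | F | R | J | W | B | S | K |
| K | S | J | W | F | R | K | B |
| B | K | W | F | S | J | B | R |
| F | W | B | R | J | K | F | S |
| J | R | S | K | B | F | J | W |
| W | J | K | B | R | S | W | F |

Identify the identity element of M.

The identity e satisfies e ∘ x = x for all x, so its row in the table reproduces the column headers.
Row J reads: R, S, K, B, F, J, W — exactly the header order. So J is the identity.

J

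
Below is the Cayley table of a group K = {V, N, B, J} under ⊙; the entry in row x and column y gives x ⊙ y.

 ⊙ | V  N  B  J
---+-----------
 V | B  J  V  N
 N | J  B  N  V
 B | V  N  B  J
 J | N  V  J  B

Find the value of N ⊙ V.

Read row N, column V: N ⊙ V = J.

J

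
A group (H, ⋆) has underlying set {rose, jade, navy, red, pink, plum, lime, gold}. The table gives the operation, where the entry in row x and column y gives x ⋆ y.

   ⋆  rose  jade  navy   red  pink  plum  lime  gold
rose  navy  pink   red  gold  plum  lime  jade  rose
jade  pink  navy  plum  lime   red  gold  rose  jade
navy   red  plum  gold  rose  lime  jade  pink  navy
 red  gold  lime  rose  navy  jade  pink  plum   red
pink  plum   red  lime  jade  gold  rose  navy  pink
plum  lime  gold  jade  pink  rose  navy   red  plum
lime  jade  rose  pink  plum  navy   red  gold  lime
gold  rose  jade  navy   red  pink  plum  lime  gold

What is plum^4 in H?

plum^1 = plum
plum^2 = plum ⋆ plum = navy
plum^3 = navy ⋆ plum = jade
plum^4 = jade ⋆ plum = gold

gold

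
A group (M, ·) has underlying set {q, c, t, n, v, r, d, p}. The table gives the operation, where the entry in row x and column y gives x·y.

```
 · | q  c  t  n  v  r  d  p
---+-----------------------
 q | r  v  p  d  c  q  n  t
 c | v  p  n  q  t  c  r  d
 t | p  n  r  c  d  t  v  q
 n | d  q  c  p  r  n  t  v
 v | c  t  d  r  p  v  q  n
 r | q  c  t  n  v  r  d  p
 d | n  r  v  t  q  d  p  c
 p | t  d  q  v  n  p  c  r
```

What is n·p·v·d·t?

n·p = v
v·v = p
p·d = c
c·t = n

n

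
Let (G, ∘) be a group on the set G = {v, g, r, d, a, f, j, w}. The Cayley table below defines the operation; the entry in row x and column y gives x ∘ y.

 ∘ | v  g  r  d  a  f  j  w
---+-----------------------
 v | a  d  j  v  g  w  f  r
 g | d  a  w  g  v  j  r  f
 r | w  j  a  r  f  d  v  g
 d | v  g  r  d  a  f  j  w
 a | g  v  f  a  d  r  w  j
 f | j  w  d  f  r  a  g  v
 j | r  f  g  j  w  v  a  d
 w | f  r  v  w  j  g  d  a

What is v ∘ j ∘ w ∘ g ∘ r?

r

v ∘ j = f
f ∘ w = v
v ∘ g = d
d ∘ r = r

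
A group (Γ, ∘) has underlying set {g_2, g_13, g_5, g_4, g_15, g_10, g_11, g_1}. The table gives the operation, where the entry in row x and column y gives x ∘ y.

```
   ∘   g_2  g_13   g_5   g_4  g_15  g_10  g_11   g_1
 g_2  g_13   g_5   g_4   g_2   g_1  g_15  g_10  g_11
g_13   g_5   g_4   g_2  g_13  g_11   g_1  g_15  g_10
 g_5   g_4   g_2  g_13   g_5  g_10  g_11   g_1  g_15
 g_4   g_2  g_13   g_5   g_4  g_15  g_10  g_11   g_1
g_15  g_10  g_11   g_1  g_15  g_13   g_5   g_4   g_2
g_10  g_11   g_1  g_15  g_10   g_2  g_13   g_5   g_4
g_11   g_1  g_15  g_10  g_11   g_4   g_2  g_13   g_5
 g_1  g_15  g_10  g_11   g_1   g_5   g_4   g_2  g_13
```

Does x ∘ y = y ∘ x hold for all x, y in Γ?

g_11 ∘ g_5 = g_10 but g_5 ∘ g_11 = g_1.
Since g_11 and g_5 do not commute, Γ is not abelian.

No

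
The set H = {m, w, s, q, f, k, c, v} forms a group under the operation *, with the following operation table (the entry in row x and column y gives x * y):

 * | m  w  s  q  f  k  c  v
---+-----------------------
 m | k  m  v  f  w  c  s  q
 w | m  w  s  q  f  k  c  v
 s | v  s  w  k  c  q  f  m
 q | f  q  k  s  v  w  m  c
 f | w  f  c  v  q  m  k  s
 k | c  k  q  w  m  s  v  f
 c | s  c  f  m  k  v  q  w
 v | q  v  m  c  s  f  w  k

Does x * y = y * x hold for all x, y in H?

Yes

Check whether the table is symmetric across its main diagonal.
Every entry (row x, col y) equals the entry (row y, col x), so H is abelian.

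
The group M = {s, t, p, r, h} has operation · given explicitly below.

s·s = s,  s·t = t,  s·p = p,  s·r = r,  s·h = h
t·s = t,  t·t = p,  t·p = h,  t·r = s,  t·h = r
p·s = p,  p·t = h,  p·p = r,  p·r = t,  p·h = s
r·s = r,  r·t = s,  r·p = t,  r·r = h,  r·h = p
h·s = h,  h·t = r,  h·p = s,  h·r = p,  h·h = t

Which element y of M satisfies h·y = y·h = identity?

First locate the identity: row s matches the header, so s is the identity.
Scan row h for s: h·p = s. Hence h^(-1) = p.

p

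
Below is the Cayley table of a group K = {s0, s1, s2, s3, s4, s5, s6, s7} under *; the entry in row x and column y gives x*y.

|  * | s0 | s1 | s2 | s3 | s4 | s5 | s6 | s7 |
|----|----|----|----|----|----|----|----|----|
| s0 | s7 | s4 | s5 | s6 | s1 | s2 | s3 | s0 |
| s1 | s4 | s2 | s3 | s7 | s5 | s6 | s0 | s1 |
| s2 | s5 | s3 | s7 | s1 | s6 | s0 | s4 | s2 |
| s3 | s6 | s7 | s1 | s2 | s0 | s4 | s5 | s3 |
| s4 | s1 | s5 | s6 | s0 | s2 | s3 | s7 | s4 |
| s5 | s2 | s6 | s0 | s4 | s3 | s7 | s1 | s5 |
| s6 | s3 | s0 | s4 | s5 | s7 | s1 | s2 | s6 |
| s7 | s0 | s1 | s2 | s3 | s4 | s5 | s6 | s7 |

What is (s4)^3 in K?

s6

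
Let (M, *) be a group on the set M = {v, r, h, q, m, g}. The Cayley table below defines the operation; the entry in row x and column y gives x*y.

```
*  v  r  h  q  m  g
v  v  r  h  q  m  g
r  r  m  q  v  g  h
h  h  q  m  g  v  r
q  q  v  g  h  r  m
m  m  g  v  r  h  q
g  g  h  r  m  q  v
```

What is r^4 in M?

h

r^1 = r
r^2 = r*r = m
r^3 = m*r = g
r^4 = g*r = h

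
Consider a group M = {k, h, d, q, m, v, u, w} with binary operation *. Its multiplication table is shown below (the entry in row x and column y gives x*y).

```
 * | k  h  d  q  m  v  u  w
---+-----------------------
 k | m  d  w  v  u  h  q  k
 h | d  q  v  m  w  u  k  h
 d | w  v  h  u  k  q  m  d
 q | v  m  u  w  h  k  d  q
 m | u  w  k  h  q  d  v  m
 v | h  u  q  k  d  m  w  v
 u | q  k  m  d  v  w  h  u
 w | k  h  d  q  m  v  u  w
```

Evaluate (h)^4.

w

h^1 = h
h^2 = h*h = q
h^3 = q*h = m
h^4 = m*h = w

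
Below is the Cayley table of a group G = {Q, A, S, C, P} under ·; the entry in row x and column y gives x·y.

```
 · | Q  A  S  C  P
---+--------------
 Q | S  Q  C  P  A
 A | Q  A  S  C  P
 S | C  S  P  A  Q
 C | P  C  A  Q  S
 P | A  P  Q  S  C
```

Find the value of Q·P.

Read row Q, column P: Q·P = A.
(Structurally, G here is isomorphic to the cyclic group Z_5.)

A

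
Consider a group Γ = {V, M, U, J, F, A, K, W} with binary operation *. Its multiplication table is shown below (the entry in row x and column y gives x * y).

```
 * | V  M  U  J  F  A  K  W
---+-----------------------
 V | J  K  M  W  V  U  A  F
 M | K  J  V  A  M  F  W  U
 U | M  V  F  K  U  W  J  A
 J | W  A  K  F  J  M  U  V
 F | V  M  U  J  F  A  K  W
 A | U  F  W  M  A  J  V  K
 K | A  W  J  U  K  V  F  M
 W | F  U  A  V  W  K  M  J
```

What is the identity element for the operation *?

The identity e satisfies e * x = x for all x, so its row in the table reproduces the column headers.
Row F reads: V, M, U, J, F, A, K, W — exactly the header order. So F is the identity.

F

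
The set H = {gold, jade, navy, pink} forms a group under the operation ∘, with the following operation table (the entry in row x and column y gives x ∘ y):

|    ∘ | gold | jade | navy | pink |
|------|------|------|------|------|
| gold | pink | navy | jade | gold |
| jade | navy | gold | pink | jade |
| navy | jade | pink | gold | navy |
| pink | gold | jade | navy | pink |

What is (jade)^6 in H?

gold

jade^1 = jade
jade^2 = jade ∘ jade = gold
jade^3 = gold ∘ jade = navy
jade^4 = navy ∘ jade = pink
jade^5 = pink ∘ jade = jade
jade^6 = jade ∘ jade = gold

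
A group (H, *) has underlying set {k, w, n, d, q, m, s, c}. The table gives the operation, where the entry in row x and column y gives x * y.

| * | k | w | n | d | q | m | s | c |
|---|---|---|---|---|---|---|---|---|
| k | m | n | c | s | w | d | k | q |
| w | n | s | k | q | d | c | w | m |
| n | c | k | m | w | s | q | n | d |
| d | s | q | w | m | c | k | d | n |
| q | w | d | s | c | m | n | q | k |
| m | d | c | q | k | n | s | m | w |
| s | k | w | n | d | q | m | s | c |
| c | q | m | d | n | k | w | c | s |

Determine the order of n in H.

4

The identity element is s (its row matches the header).
n^1 = n
n^2 = n * n = m
n^3 = m * n = q
n^4 = q * n = s
The first power of n equal to the identity is n^4, so ord(n) = 4.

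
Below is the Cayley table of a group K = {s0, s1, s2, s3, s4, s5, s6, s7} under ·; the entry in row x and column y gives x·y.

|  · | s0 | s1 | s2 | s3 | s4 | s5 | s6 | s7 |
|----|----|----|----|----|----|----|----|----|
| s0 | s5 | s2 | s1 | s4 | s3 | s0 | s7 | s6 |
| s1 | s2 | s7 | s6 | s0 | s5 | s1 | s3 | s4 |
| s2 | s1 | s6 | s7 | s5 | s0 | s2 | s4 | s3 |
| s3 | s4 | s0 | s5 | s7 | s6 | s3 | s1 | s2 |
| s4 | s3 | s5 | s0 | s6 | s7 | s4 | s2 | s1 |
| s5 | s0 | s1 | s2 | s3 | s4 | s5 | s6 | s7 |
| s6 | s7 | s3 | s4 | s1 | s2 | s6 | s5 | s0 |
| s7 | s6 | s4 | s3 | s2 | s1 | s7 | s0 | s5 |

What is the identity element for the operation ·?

The identity e satisfies e·x = x for all x, so its row in the table reproduces the column headers.
Row s5 reads: s0, s1, s2, s3, s4, s5, s6, s7 — exactly the header order. So s5 is the identity.

s5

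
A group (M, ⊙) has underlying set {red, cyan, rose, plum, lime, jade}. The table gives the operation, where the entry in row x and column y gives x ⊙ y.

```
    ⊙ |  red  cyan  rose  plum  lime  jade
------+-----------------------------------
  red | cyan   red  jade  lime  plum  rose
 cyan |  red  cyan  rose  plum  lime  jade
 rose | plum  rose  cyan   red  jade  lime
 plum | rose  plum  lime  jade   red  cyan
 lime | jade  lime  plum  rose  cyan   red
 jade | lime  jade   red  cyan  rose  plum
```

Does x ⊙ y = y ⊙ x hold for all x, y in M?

No

plum ⊙ lime = red but lime ⊙ plum = rose.
Since plum and lime do not commute, M is not abelian.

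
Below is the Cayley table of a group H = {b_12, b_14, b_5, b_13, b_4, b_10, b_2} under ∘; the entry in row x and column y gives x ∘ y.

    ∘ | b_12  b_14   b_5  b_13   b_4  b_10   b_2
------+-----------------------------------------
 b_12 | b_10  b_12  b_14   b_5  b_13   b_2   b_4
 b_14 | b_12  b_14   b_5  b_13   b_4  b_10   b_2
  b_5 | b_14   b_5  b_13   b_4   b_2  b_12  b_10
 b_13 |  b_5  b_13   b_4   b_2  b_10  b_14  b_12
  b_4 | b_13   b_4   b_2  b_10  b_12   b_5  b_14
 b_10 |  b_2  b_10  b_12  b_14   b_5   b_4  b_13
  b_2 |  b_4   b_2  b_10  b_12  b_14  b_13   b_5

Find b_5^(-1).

b_12

First locate the identity: row b_14 matches the header, so b_14 is the identity.
Scan row b_5 for b_14: b_5 ∘ b_12 = b_14. Hence b_5^(-1) = b_12.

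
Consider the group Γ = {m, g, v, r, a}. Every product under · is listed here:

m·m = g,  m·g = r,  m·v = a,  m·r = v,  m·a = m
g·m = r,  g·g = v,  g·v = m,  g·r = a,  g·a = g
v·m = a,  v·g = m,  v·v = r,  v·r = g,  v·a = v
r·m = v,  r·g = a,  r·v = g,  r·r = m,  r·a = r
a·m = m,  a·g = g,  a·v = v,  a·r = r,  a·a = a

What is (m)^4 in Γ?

m^1 = m
m^2 = m·m = g
m^3 = g·m = r
m^4 = r·m = v

v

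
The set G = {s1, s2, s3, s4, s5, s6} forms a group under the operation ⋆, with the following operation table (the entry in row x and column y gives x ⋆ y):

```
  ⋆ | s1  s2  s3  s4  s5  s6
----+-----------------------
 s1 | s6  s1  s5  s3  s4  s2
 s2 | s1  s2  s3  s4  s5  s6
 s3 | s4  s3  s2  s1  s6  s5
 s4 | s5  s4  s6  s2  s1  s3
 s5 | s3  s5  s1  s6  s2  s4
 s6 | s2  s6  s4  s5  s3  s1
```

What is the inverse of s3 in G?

s3

First locate the identity: row s2 matches the header, so s2 is the identity.
Scan row s3 for s2: s3 ⋆ s3 = s2. Hence s3^(-1) = s3.
(Structurally, G here is isomorphic to the symmetric group S_3.)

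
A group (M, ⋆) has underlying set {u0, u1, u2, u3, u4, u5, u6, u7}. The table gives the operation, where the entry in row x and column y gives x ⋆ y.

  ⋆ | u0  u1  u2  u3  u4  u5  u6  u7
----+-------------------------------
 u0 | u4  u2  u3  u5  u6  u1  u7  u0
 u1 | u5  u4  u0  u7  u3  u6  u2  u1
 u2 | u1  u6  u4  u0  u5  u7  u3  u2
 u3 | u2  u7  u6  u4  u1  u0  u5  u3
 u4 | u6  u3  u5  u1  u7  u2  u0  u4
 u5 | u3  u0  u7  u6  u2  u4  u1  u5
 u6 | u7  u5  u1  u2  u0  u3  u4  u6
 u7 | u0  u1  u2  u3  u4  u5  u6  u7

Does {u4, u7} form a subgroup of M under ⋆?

Yes

{u4, u7} contains the identity u7.
Checking products: every product of two elements of {u4, u7} (read from the table) lies in {u4, u7}, so the set is closed.
In a finite group, a nonempty closed subset is a subgroup. So {u4, u7} ≤ M.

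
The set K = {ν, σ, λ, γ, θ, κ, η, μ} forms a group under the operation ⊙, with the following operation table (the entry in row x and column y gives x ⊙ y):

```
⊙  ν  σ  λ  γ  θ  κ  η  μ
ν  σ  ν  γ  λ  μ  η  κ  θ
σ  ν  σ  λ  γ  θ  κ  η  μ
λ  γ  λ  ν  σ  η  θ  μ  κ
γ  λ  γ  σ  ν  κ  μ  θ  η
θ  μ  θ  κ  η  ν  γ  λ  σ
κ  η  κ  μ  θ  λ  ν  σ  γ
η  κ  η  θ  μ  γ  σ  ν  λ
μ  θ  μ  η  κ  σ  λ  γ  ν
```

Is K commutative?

No

θ ⊙ κ = γ but κ ⊙ θ = λ.
Since θ and κ do not commute, K is not abelian.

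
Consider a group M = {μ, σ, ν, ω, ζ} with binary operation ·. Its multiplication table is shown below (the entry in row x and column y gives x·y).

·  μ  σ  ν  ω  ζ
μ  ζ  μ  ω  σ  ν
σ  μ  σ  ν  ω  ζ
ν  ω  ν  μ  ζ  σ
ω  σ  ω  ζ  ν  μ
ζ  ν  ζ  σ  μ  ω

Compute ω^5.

σ

ω^1 = ω
ω^2 = ω·ω = ν
ω^3 = ν·ω = ζ
ω^4 = ζ·ω = μ
ω^5 = μ·ω = σ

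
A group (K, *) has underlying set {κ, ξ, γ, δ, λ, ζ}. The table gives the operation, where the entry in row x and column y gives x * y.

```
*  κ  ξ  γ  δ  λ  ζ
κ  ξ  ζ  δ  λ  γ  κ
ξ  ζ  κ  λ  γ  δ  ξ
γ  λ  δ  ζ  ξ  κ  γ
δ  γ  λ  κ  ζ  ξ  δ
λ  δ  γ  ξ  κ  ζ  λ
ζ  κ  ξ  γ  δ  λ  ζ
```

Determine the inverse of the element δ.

First locate the identity: row ζ matches the header, so ζ is the identity.
Scan row δ for ζ: δ * δ = ζ. Hence δ^(-1) = δ.

δ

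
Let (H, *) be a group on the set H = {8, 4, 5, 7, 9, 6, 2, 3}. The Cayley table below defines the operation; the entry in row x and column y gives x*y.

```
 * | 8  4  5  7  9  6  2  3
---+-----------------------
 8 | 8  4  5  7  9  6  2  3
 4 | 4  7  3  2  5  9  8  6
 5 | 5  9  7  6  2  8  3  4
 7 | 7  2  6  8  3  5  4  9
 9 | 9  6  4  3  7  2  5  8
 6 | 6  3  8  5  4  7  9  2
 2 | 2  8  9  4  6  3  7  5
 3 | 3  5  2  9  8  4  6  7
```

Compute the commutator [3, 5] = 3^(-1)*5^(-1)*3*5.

Identity is 8; from the table 3^(-1) = 9 and 5^(-1) = 6.
9*6 = 2
2*3 = 5
5*5 = 7

7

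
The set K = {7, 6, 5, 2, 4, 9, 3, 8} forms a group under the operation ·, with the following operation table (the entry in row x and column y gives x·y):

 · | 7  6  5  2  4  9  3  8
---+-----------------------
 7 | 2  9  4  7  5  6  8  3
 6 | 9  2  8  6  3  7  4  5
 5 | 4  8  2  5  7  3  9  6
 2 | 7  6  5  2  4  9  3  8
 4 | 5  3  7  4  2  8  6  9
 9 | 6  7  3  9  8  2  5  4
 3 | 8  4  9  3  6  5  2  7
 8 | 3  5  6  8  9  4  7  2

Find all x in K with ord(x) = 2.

Identity is 2. Compute the order of each non-identity element by repeated multiplication:
  7: 7 → 2  (order 2)
  6: 6 → 2  (order 2)
  5: 5 → 2  (order 2)
  4: 4 → 2  (order 2)
  9: 9 → 2  (order 2)
  3: 3 → 2  (order 2)
  8: 8 → 2  (order 2)
Elements of order 2: {3, 4, 5, 6, 7, 8, 9}.

{3, 4, 5, 6, 7, 8, 9}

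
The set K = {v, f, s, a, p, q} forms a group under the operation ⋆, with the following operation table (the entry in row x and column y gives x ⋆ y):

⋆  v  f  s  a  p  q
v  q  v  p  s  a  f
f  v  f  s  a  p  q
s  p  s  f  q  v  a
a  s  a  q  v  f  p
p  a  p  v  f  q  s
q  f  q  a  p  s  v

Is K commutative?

Yes

Check whether the table is symmetric across its main diagonal.
Every entry (row x, col y) equals the entry (row y, col x), so K is abelian.
(In fact K ≅ the cyclic group Z_6.)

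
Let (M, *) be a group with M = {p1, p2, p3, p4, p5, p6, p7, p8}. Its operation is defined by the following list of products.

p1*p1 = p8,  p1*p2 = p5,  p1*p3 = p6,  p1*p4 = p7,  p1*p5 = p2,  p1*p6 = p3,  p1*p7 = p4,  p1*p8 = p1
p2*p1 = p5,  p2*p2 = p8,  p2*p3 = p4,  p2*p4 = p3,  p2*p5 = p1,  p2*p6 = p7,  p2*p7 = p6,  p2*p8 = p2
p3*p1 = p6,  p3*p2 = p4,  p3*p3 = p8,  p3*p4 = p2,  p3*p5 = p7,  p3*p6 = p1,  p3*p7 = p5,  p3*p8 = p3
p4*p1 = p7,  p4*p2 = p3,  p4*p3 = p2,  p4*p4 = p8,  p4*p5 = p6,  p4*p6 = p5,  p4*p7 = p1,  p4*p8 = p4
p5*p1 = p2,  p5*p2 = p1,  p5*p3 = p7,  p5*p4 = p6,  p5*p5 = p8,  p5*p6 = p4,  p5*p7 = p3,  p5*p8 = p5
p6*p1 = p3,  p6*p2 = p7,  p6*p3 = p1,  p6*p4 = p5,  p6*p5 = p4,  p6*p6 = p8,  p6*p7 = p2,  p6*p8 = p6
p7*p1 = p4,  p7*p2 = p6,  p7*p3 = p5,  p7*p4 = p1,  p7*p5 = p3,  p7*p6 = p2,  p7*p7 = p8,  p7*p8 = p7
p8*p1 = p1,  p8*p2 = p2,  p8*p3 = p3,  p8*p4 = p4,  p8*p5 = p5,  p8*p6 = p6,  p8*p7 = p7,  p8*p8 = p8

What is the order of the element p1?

2

The identity element is p8 (its row matches the header).
p1^1 = p1
p1^2 = p1 * p1 = p8
The first power of p1 equal to the identity is p1^2, so ord(p1) = 2.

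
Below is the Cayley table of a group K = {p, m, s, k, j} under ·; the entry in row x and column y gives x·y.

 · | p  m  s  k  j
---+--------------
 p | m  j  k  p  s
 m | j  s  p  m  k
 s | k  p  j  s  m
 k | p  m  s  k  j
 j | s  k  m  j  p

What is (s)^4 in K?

s^1 = s
s^2 = s·s = j
s^3 = j·s = m
s^4 = m·s = p

p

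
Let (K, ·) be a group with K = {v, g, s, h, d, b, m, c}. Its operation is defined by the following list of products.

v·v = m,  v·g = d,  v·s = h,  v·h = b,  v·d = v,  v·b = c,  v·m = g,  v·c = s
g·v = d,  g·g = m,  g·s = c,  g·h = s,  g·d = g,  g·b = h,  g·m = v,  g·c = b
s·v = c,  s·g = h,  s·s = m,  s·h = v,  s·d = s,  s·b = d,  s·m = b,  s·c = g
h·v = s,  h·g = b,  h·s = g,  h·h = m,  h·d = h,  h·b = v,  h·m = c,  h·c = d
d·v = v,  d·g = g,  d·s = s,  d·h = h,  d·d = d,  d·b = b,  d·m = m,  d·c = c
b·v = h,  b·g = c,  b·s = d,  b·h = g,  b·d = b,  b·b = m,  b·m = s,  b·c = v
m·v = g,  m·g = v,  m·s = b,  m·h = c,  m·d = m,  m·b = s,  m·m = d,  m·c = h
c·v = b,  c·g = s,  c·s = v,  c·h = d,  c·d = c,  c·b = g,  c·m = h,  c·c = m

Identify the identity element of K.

The identity e satisfies e·x = x for all x, so its row in the table reproduces the column headers.
Row d reads: v, g, s, h, d, b, m, c — exactly the header order. So d is the identity.

d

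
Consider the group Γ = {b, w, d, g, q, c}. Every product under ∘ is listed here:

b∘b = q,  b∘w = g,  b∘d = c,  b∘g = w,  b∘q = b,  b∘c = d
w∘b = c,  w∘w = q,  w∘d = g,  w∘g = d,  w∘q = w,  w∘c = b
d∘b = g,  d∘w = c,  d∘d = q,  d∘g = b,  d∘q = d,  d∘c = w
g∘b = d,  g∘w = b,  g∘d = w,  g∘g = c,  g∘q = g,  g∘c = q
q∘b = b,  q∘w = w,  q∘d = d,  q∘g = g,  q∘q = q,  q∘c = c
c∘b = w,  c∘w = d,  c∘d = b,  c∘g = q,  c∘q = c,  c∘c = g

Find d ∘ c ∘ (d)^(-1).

g

The identity is q. In row d, the entry q sits in column d, so d^(-1) = d.
d ∘ c = w
w ∘ d = g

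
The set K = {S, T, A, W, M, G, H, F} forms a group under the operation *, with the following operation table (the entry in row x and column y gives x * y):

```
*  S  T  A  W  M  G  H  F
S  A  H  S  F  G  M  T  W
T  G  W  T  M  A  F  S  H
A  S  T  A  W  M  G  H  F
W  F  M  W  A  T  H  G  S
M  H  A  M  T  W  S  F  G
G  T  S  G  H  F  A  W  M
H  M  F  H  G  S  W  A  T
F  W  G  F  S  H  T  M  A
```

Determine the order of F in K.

2

The identity element is A (its row matches the header).
F^1 = F
F^2 = F * F = A
The first power of F equal to the identity is F^2, so ord(F) = 2.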